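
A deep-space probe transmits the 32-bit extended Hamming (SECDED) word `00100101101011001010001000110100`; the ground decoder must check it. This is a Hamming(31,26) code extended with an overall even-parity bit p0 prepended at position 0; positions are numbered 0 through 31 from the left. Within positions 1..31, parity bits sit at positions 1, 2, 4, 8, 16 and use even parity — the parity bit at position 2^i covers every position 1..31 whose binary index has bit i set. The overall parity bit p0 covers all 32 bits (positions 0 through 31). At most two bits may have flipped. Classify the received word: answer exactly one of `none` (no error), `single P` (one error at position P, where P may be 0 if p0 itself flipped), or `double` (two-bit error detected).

s1: b1⊕b3⊕b5⊕b7⊕b9⊕b11⊕b13⊕b15⊕b17⊕b19⊕b21⊕b23⊕b25⊕b27⊕b29⊕b31 = 0⊕0⊕1⊕1⊕0⊕0⊕1⊕0⊕0⊕0⊕0⊕0⊕0⊕1⊕1⊕0 = 1
s2: b2⊕b3⊕b6⊕b7⊕b10⊕b11⊕b14⊕b15⊕b18⊕b19⊕b22⊕b23⊕b26⊕b27⊕b30⊕b31 = 1⊕0⊕0⊕1⊕1⊕0⊕0⊕0⊕1⊕0⊕1⊕0⊕1⊕1⊕0⊕0 = 1
s4: b4⊕b5⊕b6⊕b7⊕b12⊕b13⊕b14⊕b15⊕b20⊕b21⊕b22⊕b23⊕b28⊕b29⊕b30⊕b31 = 0⊕1⊕0⊕1⊕1⊕1⊕0⊕0⊕0⊕0⊕1⊕0⊕0⊕1⊕0⊕0 = 0
s8: b8⊕b9⊕b10⊕b11⊕b12⊕b13⊕b14⊕b15⊕b24⊕b25⊕b26⊕b27⊕b28⊕b29⊕b30⊕b31 = 1⊕0⊕1⊕0⊕1⊕1⊕0⊕0⊕0⊕0⊕1⊕1⊕0⊕1⊕0⊕0 = 1
s16: b16⊕b17⊕b18⊕b19⊕b20⊕b21⊕b22⊕b23⊕b24⊕b25⊕b26⊕b27⊕b28⊕b29⊕b30⊕b31 = 1⊕0⊕1⊕0⊕0⊕0⊕1⊕0⊕0⊕0⊕1⊕1⊕0⊕1⊕0⊕0 = 0
Syndrome (s16...s1) = 01011 → position 11.
Overall parity (XOR of all 32 bits, including p0): 0⊕0⊕1⊕0⊕0⊕1⊕0⊕1⊕1⊕0⊕1⊕0⊕1⊕1⊕0⊕0⊕1⊕0⊕1⊕0⊕0⊕0⊕1⊕0⊕0⊕0⊕1⊕1⊕0⊕1⊕0⊕0 = 1
Overall=1, syndrome position=11 → single-bit error at position 11.

single 11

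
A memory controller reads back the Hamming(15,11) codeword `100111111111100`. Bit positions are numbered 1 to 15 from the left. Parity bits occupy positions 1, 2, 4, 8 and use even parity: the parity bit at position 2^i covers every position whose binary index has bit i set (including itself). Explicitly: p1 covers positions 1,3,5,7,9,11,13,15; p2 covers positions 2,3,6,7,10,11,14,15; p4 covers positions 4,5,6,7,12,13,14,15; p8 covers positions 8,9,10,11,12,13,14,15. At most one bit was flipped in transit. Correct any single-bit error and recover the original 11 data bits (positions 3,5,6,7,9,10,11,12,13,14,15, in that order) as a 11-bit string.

s1: b1⊕b3⊕b5⊕b7⊕b9⊕b11⊕b13⊕b15 = 1⊕0⊕1⊕1⊕1⊕1⊕1⊕0 = 0
s2: b2⊕b3⊕b6⊕b7⊕b10⊕b11⊕b14⊕b15 = 0⊕0⊕1⊕1⊕1⊕1⊕0⊕0 = 0
s4: b4⊕b5⊕b6⊕b7⊕b12⊕b13⊕b14⊕b15 = 1⊕1⊕1⊕1⊕1⊕1⊕0⊕0 = 0
s8: b8⊕b9⊕b10⊕b11⊕b12⊕b13⊕b14⊕b15 = 1⊕1⊕1⊕1⊕1⊕1⊕0⊕0 = 0
Syndrome (s8...s1) = 0000 → position 0 (no error).
No correction needed.
Data bits at positions 3,5,6,7,9,10,11,12,13,14,15: 01111111100

01111111100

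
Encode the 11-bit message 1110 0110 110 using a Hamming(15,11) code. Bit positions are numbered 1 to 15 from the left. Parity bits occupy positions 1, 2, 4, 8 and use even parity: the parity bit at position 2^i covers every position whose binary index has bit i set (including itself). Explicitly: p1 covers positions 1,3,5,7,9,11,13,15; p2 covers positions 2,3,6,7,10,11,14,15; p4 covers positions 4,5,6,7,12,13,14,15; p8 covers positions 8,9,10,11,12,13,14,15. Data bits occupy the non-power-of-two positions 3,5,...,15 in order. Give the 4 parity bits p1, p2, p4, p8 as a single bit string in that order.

Place data bits at non-power-of-two positions: b3=1, b5=1, b6=1, b7=0, b9=0, b10=1, b11=1, b12=0, b13=1, b14=1, b15=0.
p1 = XOR of data positions {3,5,7,9,11,13,15} = 1⊕1⊕0⊕0⊕1⊕1⊕0 = 0
p2 = XOR of data positions {3,6,7,10,11,14,15} = 1⊕1⊕0⊕1⊕1⊕1⊕0 = 1
p4 = XOR of data positions {5,6,7,12,13,14,15} = 1⊕1⊕0⊕0⊕1⊕1⊕0 = 0
p8 = XOR of data positions {9,10,11,12,13,14,15} = 0⊕1⊕1⊕0⊕1⊕1⊕0 = 0
Parity bits p1,p2,p4,p8 = 0100

0100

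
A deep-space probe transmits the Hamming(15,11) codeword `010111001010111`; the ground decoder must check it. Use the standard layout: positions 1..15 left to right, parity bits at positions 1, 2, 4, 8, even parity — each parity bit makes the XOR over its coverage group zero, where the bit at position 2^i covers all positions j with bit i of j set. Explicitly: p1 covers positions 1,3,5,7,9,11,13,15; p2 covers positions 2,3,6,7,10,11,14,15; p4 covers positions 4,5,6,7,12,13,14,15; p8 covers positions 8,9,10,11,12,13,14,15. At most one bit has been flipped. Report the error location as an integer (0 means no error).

11

s1: b1⊕b3⊕b5⊕b7⊕b9⊕b11⊕b13⊕b15 = 0⊕0⊕1⊕0⊕1⊕1⊕1⊕1 = 1
s2: b2⊕b3⊕b6⊕b7⊕b10⊕b11⊕b14⊕b15 = 1⊕0⊕1⊕0⊕0⊕1⊕1⊕1 = 1
s4: b4⊕b5⊕b6⊕b7⊕b12⊕b13⊕b14⊕b15 = 1⊕1⊕1⊕0⊕0⊕1⊕1⊕1 = 0
s8: b8⊕b9⊕b10⊕b11⊕b12⊕b13⊕b14⊕b15 = 0⊕1⊕0⊕1⊕0⊕1⊕1⊕1 = 1
Syndrome (s8...s1) = 1011 → position 11.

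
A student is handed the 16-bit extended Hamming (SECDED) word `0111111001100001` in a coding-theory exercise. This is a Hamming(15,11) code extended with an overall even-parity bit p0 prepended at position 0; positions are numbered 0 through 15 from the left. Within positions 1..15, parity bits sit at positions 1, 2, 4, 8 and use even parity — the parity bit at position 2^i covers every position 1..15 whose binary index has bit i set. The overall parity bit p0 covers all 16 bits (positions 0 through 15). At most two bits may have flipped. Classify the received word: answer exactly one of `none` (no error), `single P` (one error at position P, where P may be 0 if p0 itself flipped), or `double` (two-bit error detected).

single 11

s1: b1⊕b3⊕b5⊕b7⊕b9⊕b11⊕b13⊕b15 = 1⊕1⊕1⊕0⊕1⊕0⊕0⊕1 = 1
s2: b2⊕b3⊕b6⊕b7⊕b10⊕b11⊕b14⊕b15 = 1⊕1⊕1⊕0⊕1⊕0⊕0⊕1 = 1
s4: b4⊕b5⊕b6⊕b7⊕b12⊕b13⊕b14⊕b15 = 1⊕1⊕1⊕0⊕0⊕0⊕0⊕1 = 0
s8: b8⊕b9⊕b10⊕b11⊕b12⊕b13⊕b14⊕b15 = 0⊕1⊕1⊕0⊕0⊕0⊕0⊕1 = 1
Syndrome (s8...s1) = 1011 → position 11.
Overall parity (XOR of all 16 bits, including p0): 0⊕1⊕1⊕1⊕1⊕1⊕1⊕0⊕0⊕1⊕1⊕0⊕0⊕0⊕0⊕1 = 1
Overall=1, syndrome position=11 → single-bit error at position 11.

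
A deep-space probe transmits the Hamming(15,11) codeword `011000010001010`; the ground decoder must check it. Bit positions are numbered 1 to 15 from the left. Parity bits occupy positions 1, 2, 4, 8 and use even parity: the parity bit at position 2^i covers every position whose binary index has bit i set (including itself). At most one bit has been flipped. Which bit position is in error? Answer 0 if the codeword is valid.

s1: b1⊕b3⊕b5⊕b7⊕b9⊕b11⊕b13⊕b15 = 0⊕1⊕0⊕0⊕0⊕0⊕0⊕0 = 1
s2: b2⊕b3⊕b6⊕b7⊕b10⊕b11⊕b14⊕b15 = 1⊕1⊕0⊕0⊕0⊕0⊕1⊕0 = 1
s4: b4⊕b5⊕b6⊕b7⊕b12⊕b13⊕b14⊕b15 = 0⊕0⊕0⊕0⊕1⊕0⊕1⊕0 = 0
s8: b8⊕b9⊕b10⊕b11⊕b12⊕b13⊕b14⊕b15 = 1⊕0⊕0⊕0⊕1⊕0⊕1⊕0 = 1
Syndrome (s8...s1) = 1011 → position 11.

11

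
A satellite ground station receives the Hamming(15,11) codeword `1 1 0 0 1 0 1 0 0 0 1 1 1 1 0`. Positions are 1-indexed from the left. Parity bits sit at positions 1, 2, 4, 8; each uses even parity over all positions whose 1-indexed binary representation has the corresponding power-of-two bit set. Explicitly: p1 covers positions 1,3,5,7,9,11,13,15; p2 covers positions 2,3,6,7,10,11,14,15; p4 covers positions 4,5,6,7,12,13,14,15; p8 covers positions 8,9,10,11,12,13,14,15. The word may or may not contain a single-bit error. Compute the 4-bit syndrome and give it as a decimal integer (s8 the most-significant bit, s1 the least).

5

s1: b1⊕b3⊕b5⊕b7⊕b9⊕b11⊕b13⊕b15 = 1⊕0⊕1⊕1⊕0⊕1⊕1⊕0 = 1
s2: b2⊕b3⊕b6⊕b7⊕b10⊕b11⊕b14⊕b15 = 1⊕0⊕0⊕1⊕0⊕1⊕1⊕0 = 0
s4: b4⊕b5⊕b6⊕b7⊕b12⊕b13⊕b14⊕b15 = 0⊕1⊕0⊕1⊕1⊕1⊕1⊕0 = 1
s8: b8⊕b9⊕b10⊕b11⊕b12⊕b13⊕b14⊕b15 = 0⊕0⊕0⊕1⊕1⊕1⊕1⊕0 = 0
Syndrome (s8...s1) = 0101 → position 5.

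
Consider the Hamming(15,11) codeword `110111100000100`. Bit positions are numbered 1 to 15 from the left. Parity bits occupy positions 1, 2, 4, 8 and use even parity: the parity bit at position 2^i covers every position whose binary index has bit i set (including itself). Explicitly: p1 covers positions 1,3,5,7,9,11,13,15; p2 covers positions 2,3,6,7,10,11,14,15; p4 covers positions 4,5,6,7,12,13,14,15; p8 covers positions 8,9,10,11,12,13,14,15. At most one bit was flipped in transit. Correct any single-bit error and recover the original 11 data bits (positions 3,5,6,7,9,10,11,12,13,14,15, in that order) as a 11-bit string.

01110000110

s1: b1⊕b3⊕b5⊕b7⊕b9⊕b11⊕b13⊕b15 = 1⊕0⊕1⊕1⊕0⊕0⊕1⊕0 = 0
s2: b2⊕b3⊕b6⊕b7⊕b10⊕b11⊕b14⊕b15 = 1⊕0⊕1⊕1⊕0⊕0⊕0⊕0 = 1
s4: b4⊕b5⊕b6⊕b7⊕b12⊕b13⊕b14⊕b15 = 1⊕1⊕1⊕1⊕0⊕1⊕0⊕0 = 1
s8: b8⊕b9⊕b10⊕b11⊕b12⊕b13⊕b14⊕b15 = 0⊕0⊕0⊕0⊕0⊕1⊕0⊕0 = 1
Syndrome (s8...s1) = 1110 → position 14.
Flip bit 14: corrected codeword = 110111100000110
Data bits at positions 3,5,6,7,9,10,11,12,13,14,15: 01110000110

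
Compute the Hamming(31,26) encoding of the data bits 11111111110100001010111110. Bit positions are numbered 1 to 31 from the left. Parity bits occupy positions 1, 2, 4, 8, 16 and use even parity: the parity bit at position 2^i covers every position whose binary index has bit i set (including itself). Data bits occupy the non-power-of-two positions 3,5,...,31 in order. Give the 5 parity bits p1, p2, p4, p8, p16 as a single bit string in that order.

Place data bits at non-power-of-two positions: b3=1, b5=1, b6=1, b7=1, b9=1, b10=1, b11=1, b12=1, b13=1, b14=1, b15=0, b17=1, b18=0, b19=0, b20=0, b21=0, b22=1, b23=0, b24=1, b25=0, b26=1, b27=1, b28=1, b29=1, b30=1, b31=0.
p1 = XOR of data positions {3,5,7,9,11,13,15,17,19,21,23,25,27,29,31} = 1⊕1⊕1⊕1⊕1⊕1⊕0⊕1⊕0⊕0⊕0⊕0⊕1⊕1⊕0 = 1
p2 = XOR of data positions {3,6,7,10,11,14,15,18,19,22,23,26,27,30,31} = 1⊕1⊕1⊕1⊕1⊕1⊕0⊕0⊕0⊕1⊕0⊕1⊕1⊕1⊕0 = 0
p4 = XOR of data positions {5,6,7,12,13,14,15,20,21,22,23,28,29,30,31} = 1⊕1⊕1⊕1⊕1⊕1⊕0⊕0⊕0⊕1⊕0⊕1⊕1⊕1⊕0 = 0
p8 = XOR of data positions {9,10,11,12,13,14,15,24,25,26,27,28,29,30,31} = 1⊕1⊕1⊕1⊕1⊕1⊕0⊕1⊕0⊕1⊕1⊕1⊕1⊕1⊕0 = 0
p16 = XOR of data positions {17,18,19,20,21,22,23,24,25,26,27,28,29,30,31} = 1⊕0⊕0⊕0⊕0⊕1⊕0⊕1⊕0⊕1⊕1⊕1⊕1⊕1⊕0 = 0
Parity bits p1,p2,p4,p8,p16 = 10000

10000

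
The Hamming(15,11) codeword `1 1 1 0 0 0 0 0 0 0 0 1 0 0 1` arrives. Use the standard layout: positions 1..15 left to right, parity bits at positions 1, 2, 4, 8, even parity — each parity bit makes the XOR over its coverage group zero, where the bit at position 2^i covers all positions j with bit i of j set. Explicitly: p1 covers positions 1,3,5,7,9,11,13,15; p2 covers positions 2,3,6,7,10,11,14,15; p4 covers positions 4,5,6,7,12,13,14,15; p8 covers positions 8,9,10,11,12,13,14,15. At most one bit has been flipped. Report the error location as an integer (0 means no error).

s1: b1⊕b3⊕b5⊕b7⊕b9⊕b11⊕b13⊕b15 = 1⊕1⊕0⊕0⊕0⊕0⊕0⊕1 = 1
s2: b2⊕b3⊕b6⊕b7⊕b10⊕b11⊕b14⊕b15 = 1⊕1⊕0⊕0⊕0⊕0⊕0⊕1 = 1
s4: b4⊕b5⊕b6⊕b7⊕b12⊕b13⊕b14⊕b15 = 0⊕0⊕0⊕0⊕1⊕0⊕0⊕1 = 0
s8: b8⊕b9⊕b10⊕b11⊕b12⊕b13⊕b14⊕b15 = 0⊕0⊕0⊕0⊕1⊕0⊕0⊕1 = 0
Syndrome (s8...s1) = 0011 → position 3.

3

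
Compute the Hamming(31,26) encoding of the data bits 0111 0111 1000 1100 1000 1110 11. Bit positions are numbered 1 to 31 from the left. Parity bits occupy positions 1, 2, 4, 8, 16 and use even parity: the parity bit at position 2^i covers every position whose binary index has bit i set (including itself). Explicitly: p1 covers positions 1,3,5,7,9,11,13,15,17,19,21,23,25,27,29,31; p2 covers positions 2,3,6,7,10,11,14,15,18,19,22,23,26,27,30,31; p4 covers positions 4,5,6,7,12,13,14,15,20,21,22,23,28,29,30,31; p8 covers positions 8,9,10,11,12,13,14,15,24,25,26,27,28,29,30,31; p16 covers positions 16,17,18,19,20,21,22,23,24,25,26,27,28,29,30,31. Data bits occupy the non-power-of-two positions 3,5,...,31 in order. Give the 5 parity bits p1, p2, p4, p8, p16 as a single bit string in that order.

11110

Place data bits at non-power-of-two positions: b3=0, b5=1, b6=1, b7=1, b9=0, b10=1, b11=1, b12=1, b13=1, b14=0, b15=0, b17=0, b18=1, b19=1, b20=0, b21=0, b22=1, b23=0, b24=0, b25=0, b26=1, b27=1, b28=1, b29=0, b30=1, b31=1.
p1 = XOR of data positions {3,5,7,9,11,13,15,17,19,21,23,25,27,29,31} = 0⊕1⊕1⊕0⊕1⊕1⊕0⊕0⊕1⊕0⊕0⊕0⊕1⊕0⊕1 = 1
p2 = XOR of data positions {3,6,7,10,11,14,15,18,19,22,23,26,27,30,31} = 0⊕1⊕1⊕1⊕1⊕0⊕0⊕1⊕1⊕1⊕0⊕1⊕1⊕1⊕1 = 1
p4 = XOR of data positions {5,6,7,12,13,14,15,20,21,22,23,28,29,30,31} = 1⊕1⊕1⊕1⊕1⊕0⊕0⊕0⊕0⊕1⊕0⊕1⊕0⊕1⊕1 = 1
p8 = XOR of data positions {9,10,11,12,13,14,15,24,25,26,27,28,29,30,31} = 0⊕1⊕1⊕1⊕1⊕0⊕0⊕0⊕0⊕1⊕1⊕1⊕0⊕1⊕1 = 1
p16 = XOR of data positions {17,18,19,20,21,22,23,24,25,26,27,28,29,30,31} = 0⊕1⊕1⊕0⊕0⊕1⊕0⊕0⊕0⊕1⊕1⊕1⊕0⊕1⊕1 = 0
Parity bits p1,p2,p4,p8,p16 = 11110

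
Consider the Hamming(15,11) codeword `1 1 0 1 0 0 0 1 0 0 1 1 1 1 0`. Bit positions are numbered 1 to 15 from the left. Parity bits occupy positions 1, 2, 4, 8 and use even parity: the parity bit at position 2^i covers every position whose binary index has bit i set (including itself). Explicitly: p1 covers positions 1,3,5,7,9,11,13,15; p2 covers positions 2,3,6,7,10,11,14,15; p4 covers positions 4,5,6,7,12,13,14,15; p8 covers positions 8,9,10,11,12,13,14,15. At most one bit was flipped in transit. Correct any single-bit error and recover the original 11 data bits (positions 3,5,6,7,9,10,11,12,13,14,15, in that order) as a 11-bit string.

s1: b1⊕b3⊕b5⊕b7⊕b9⊕b11⊕b13⊕b15 = 1⊕0⊕0⊕0⊕0⊕1⊕1⊕0 = 1
s2: b2⊕b3⊕b6⊕b7⊕b10⊕b11⊕b14⊕b15 = 1⊕0⊕0⊕0⊕0⊕1⊕1⊕0 = 1
s4: b4⊕b5⊕b6⊕b7⊕b12⊕b13⊕b14⊕b15 = 1⊕0⊕0⊕0⊕1⊕1⊕1⊕0 = 0
s8: b8⊕b9⊕b10⊕b11⊕b12⊕b13⊕b14⊕b15 = 1⊕0⊕0⊕1⊕1⊕1⊕1⊕0 = 1
Syndrome (s8...s1) = 1011 → position 11.
Flip bit 11: corrected codeword = 110100010001110
Data bits at positions 3,5,6,7,9,10,11,12,13,14,15: 00000001110

00000001110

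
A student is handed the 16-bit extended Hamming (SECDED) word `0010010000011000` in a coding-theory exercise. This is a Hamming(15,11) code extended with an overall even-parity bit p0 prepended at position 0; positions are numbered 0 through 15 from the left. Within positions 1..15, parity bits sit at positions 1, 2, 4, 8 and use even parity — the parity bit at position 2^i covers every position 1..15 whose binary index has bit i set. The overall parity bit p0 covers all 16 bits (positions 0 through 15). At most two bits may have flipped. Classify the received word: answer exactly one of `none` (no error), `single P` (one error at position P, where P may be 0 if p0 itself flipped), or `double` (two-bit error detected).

s1: b1⊕b3⊕b5⊕b7⊕b9⊕b11⊕b13⊕b15 = 0⊕0⊕1⊕0⊕0⊕1⊕0⊕0 = 0
s2: b2⊕b3⊕b6⊕b7⊕b10⊕b11⊕b14⊕b15 = 1⊕0⊕0⊕0⊕0⊕1⊕0⊕0 = 0
s4: b4⊕b5⊕b6⊕b7⊕b12⊕b13⊕b14⊕b15 = 0⊕1⊕0⊕0⊕1⊕0⊕0⊕0 = 0
s8: b8⊕b9⊕b10⊕b11⊕b12⊕b13⊕b14⊕b15 = 0⊕0⊕0⊕1⊕1⊕0⊕0⊕0 = 0
Syndrome (s8...s1) = 0000 → position 0 (no error).
Overall parity (XOR of all 16 bits, including p0): 0⊕0⊕1⊕0⊕0⊕1⊕0⊕0⊕0⊕0⊕0⊕1⊕1⊕0⊕0⊕0 = 0
Overall=0, syndrome position=0 → no error.

none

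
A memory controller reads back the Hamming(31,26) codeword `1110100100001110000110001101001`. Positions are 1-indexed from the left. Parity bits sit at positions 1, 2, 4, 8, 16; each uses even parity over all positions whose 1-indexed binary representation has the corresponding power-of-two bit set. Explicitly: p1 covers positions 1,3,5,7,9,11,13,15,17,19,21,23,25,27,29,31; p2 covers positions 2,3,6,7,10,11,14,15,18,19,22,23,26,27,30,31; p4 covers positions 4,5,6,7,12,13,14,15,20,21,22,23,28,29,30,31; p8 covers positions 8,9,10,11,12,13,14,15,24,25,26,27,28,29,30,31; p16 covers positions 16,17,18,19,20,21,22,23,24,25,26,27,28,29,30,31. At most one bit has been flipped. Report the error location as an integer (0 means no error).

s1: b1⊕b3⊕b5⊕b7⊕b9⊕b11⊕b13⊕b15⊕b17⊕b19⊕b21⊕b23⊕b25⊕b27⊕b29⊕b31 = 1⊕1⊕1⊕0⊕0⊕0⊕1⊕1⊕0⊕0⊕1⊕0⊕1⊕0⊕0⊕1 = 0
s2: b2⊕b3⊕b6⊕b7⊕b10⊕b11⊕b14⊕b15⊕b18⊕b19⊕b22⊕b23⊕b26⊕b27⊕b30⊕b31 = 1⊕1⊕0⊕0⊕0⊕0⊕1⊕1⊕0⊕0⊕0⊕0⊕1⊕0⊕0⊕1 = 0
s4: b4⊕b5⊕b6⊕b7⊕b12⊕b13⊕b14⊕b15⊕b20⊕b21⊕b22⊕b23⊕b28⊕b29⊕b30⊕b31 = 0⊕1⊕0⊕0⊕0⊕1⊕1⊕1⊕1⊕1⊕0⊕0⊕1⊕0⊕0⊕1 = 0
s8: b8⊕b9⊕b10⊕b11⊕b12⊕b13⊕b14⊕b15⊕b24⊕b25⊕b26⊕b27⊕b28⊕b29⊕b30⊕b31 = 1⊕0⊕0⊕0⊕0⊕1⊕1⊕1⊕0⊕1⊕1⊕0⊕1⊕0⊕0⊕1 = 0
s16: b16⊕b17⊕b18⊕b19⊕b20⊕b21⊕b22⊕b23⊕b24⊕b25⊕b26⊕b27⊕b28⊕b29⊕b30⊕b31 = 0⊕0⊕0⊕0⊕1⊕1⊕0⊕0⊕0⊕1⊕1⊕0⊕1⊕0⊕0⊕1 = 0
Syndrome (s16...s1) = 00000 → position 0 (no error).

0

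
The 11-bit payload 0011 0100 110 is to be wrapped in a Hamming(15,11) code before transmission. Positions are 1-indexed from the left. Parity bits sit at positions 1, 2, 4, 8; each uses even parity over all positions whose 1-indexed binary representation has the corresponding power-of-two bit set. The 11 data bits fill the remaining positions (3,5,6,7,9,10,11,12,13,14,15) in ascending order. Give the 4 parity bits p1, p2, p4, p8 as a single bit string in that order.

Place data bits at non-power-of-two positions: b3=0, b5=0, b6=1, b7=1, b9=0, b10=1, b11=0, b12=0, b13=1, b14=1, b15=0.
p1 = XOR of data positions {3,5,7,9,11,13,15} = 0⊕0⊕1⊕0⊕0⊕1⊕0 = 0
p2 = XOR of data positions {3,6,7,10,11,14,15} = 0⊕1⊕1⊕1⊕0⊕1⊕0 = 0
p4 = XOR of data positions {5,6,7,12,13,14,15} = 0⊕1⊕1⊕0⊕1⊕1⊕0 = 0
p8 = XOR of data positions {9,10,11,12,13,14,15} = 0⊕1⊕0⊕0⊕1⊕1⊕0 = 1
Parity bits p1,p2,p4,p8 = 0001

0001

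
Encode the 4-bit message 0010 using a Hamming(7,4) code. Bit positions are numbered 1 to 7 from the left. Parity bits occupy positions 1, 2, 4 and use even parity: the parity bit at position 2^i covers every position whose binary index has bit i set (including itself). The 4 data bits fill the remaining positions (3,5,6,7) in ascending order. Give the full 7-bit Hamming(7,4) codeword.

Place data bits at non-power-of-two positions: b3=0, b5=0, b6=1, b7=0.
p1 = XOR of data positions {3,5,7} = 0⊕0⊕0 = 0
p2 = XOR of data positions {3,6,7} = 0⊕1⊕0 = 1
p4 = XOR of data positions {5,6,7} = 0⊕1⊕0 = 1
Codeword b1..b7 = 0101010

0101010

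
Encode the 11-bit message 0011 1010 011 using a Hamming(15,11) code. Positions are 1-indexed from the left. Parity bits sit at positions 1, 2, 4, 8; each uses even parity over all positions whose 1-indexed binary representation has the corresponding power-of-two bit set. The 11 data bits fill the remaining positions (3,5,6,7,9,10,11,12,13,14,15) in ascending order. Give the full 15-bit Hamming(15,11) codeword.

010001101010011

Place data bits at non-power-of-two positions: b3=0, b5=0, b6=1, b7=1, b9=1, b10=0, b11=1, b12=0, b13=0, b14=1, b15=1.
p1 = XOR of data positions {3,5,7,9,11,13,15} = 0⊕0⊕1⊕1⊕1⊕0⊕1 = 0
p2 = XOR of data positions {3,6,7,10,11,14,15} = 0⊕1⊕1⊕0⊕1⊕1⊕1 = 1
p4 = XOR of data positions {5,6,7,12,13,14,15} = 0⊕1⊕1⊕0⊕0⊕1⊕1 = 0
p8 = XOR of data positions {9,10,11,12,13,14,15} = 1⊕0⊕1⊕0⊕0⊕1⊕1 = 0
Codeword b1..b15 = 010001101010011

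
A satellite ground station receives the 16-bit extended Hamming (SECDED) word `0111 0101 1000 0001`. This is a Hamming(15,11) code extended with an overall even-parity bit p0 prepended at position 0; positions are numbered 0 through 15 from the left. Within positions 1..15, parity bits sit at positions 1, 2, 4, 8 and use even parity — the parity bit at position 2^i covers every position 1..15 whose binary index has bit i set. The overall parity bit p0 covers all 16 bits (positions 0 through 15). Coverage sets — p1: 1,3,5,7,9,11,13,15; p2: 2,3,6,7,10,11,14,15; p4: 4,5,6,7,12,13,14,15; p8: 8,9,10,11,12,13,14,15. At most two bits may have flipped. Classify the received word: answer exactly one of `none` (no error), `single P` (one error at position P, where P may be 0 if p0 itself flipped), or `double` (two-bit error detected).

single 5

s1: b1⊕b3⊕b5⊕b7⊕b9⊕b11⊕b13⊕b15 = 1⊕1⊕1⊕1⊕0⊕0⊕0⊕1 = 1
s2: b2⊕b3⊕b6⊕b7⊕b10⊕b11⊕b14⊕b15 = 1⊕1⊕0⊕1⊕0⊕0⊕0⊕1 = 0
s4: b4⊕b5⊕b6⊕b7⊕b12⊕b13⊕b14⊕b15 = 0⊕1⊕0⊕1⊕0⊕0⊕0⊕1 = 1
s8: b8⊕b9⊕b10⊕b11⊕b12⊕b13⊕b14⊕b15 = 1⊕0⊕0⊕0⊕0⊕0⊕0⊕1 = 0
Syndrome (s8...s1) = 0101 → position 5.
Overall parity (XOR of all 16 bits, including p0): 0⊕1⊕1⊕1⊕0⊕1⊕0⊕1⊕1⊕0⊕0⊕0⊕0⊕0⊕0⊕1 = 1
Overall=1, syndrome position=5 → single-bit error at position 5.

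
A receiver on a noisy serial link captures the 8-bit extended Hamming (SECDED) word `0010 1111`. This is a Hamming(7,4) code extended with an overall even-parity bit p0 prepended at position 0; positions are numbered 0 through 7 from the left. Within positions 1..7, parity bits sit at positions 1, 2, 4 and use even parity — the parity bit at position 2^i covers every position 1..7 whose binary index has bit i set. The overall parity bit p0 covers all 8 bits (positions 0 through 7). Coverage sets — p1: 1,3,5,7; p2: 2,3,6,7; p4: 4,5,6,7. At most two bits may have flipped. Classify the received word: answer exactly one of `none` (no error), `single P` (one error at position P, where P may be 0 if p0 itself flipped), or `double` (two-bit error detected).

single 2

s1: b1⊕b3⊕b5⊕b7 = 0⊕0⊕1⊕1 = 0
s2: b2⊕b3⊕b6⊕b7 = 1⊕0⊕1⊕1 = 1
s4: b4⊕b5⊕b6⊕b7 = 1⊕1⊕1⊕1 = 0
Syndrome (s4...s1) = 010 → position 2.
Overall parity (XOR of all 8 bits, including p0): 0⊕0⊕1⊕0⊕1⊕1⊕1⊕1 = 1
Overall=1, syndrome position=2 → single-bit error at position 2.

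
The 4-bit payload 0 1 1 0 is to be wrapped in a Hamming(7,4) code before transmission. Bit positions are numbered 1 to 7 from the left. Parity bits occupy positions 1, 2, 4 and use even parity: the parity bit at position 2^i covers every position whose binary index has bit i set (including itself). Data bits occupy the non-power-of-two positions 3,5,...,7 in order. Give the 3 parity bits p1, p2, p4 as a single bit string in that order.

Place data bits at non-power-of-two positions: b3=0, b5=1, b6=1, b7=0.
p1 = XOR of data positions {3,5,7} = 0⊕1⊕0 = 1
p2 = XOR of data positions {3,6,7} = 0⊕1⊕0 = 1
p4 = XOR of data positions {5,6,7} = 1⊕1⊕0 = 0
Parity bits p1,p2,p4 = 110

110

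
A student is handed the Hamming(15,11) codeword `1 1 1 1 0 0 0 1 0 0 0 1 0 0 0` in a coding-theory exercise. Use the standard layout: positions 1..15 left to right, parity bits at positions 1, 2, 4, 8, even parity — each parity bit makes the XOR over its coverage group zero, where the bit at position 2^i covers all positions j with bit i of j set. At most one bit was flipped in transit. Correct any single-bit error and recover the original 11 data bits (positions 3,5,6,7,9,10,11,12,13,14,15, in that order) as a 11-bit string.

s1: b1⊕b3⊕b5⊕b7⊕b9⊕b11⊕b13⊕b15 = 1⊕1⊕0⊕0⊕0⊕0⊕0⊕0 = 0
s2: b2⊕b3⊕b6⊕b7⊕b10⊕b11⊕b14⊕b15 = 1⊕1⊕0⊕0⊕0⊕0⊕0⊕0 = 0
s4: b4⊕b5⊕b6⊕b7⊕b12⊕b13⊕b14⊕b15 = 1⊕0⊕0⊕0⊕1⊕0⊕0⊕0 = 0
s8: b8⊕b9⊕b10⊕b11⊕b12⊕b13⊕b14⊕b15 = 1⊕0⊕0⊕0⊕1⊕0⊕0⊕0 = 0
Syndrome (s8...s1) = 0000 → position 0 (no error).
No correction needed.
Data bits at positions 3,5,6,7,9,10,11,12,13,14,15: 10000001000

10000001000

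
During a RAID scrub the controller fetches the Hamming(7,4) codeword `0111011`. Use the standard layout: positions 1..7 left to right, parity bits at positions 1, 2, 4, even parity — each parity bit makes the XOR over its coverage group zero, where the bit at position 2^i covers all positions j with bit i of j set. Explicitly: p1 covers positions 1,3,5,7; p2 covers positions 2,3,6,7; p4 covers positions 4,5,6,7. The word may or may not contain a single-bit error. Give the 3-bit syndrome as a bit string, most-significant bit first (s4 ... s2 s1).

100

s1: b1⊕b3⊕b5⊕b7 = 0⊕1⊕0⊕1 = 0
s2: b2⊕b3⊕b6⊕b7 = 1⊕1⊕1⊕1 = 0
s4: b4⊕b5⊕b6⊕b7 = 1⊕0⊕1⊕1 = 1
Syndrome (s4...s1) = 100 → position 4.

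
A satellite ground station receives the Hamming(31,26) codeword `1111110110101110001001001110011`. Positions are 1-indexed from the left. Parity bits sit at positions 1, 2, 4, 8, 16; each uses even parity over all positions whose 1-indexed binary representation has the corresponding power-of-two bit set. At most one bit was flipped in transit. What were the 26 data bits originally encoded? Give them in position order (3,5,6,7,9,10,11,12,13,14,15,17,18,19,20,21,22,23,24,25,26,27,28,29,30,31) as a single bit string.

s1: b1⊕b3⊕b5⊕b7⊕b9⊕b11⊕b13⊕b15⊕b17⊕b19⊕b21⊕b23⊕b25⊕b27⊕b29⊕b31 = 1⊕1⊕1⊕0⊕1⊕1⊕1⊕1⊕0⊕1⊕0⊕0⊕1⊕1⊕0⊕1 = 1
s2: b2⊕b3⊕b6⊕b7⊕b10⊕b11⊕b14⊕b15⊕b18⊕b19⊕b22⊕b23⊕b26⊕b27⊕b30⊕b31 = 1⊕1⊕1⊕0⊕0⊕1⊕1⊕1⊕0⊕1⊕1⊕0⊕1⊕1⊕1⊕1 = 0
s4: b4⊕b5⊕b6⊕b7⊕b12⊕b13⊕b14⊕b15⊕b20⊕b21⊕b22⊕b23⊕b28⊕b29⊕b30⊕b31 = 1⊕1⊕1⊕0⊕0⊕1⊕1⊕1⊕0⊕0⊕1⊕0⊕0⊕0⊕1⊕1 = 1
s8: b8⊕b9⊕b10⊕b11⊕b12⊕b13⊕b14⊕b15⊕b24⊕b25⊕b26⊕b27⊕b28⊕b29⊕b30⊕b31 = 1⊕1⊕0⊕1⊕0⊕1⊕1⊕1⊕0⊕1⊕1⊕1⊕0⊕0⊕1⊕1 = 1
s16: b16⊕b17⊕b18⊕b19⊕b20⊕b21⊕b22⊕b23⊕b24⊕b25⊕b26⊕b27⊕b28⊕b29⊕b30⊕b31 = 0⊕0⊕0⊕1⊕0⊕0⊕1⊕0⊕0⊕1⊕1⊕1⊕0⊕0⊕1⊕1 = 1
Syndrome (s16...s1) = 11101 → position 29.
Flip bit 29: corrected codeword = 1111110110101110001001001110111
Data bits at positions 3,5,6,7,9,10,11,12,13,14,15,17,18,19,20,21,22,23,24,25,26,27,28,29,30,31: 11101010111001001001110111

11101010111001001001110111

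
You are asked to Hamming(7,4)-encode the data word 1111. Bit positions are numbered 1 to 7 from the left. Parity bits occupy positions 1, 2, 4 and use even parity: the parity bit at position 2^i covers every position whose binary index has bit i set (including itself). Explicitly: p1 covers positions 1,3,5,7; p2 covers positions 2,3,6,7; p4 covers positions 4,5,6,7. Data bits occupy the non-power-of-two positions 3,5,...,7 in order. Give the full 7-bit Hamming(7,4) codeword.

Place data bits at non-power-of-two positions: b3=1, b5=1, b6=1, b7=1.
p1 = XOR of data positions {3,5,7} = 1⊕1⊕1 = 1
p2 = XOR of data positions {3,6,7} = 1⊕1⊕1 = 1
p4 = XOR of data positions {5,6,7} = 1⊕1⊕1 = 1
Codeword b1..b7 = 1111111

1111111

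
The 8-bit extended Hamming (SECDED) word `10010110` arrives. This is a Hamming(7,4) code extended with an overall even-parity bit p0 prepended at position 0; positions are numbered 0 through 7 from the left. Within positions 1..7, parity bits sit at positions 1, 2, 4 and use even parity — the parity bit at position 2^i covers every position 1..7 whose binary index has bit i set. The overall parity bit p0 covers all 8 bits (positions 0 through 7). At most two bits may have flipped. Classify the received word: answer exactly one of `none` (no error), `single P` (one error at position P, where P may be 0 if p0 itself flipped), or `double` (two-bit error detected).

s1: b1⊕b3⊕b5⊕b7 = 0⊕1⊕1⊕0 = 0
s2: b2⊕b3⊕b6⊕b7 = 0⊕1⊕1⊕0 = 0
s4: b4⊕b5⊕b6⊕b7 = 0⊕1⊕1⊕0 = 0
Syndrome (s4...s1) = 000 → position 0 (no error).
Overall parity (XOR of all 8 bits, including p0): 1⊕0⊕0⊕1⊕0⊕1⊕1⊕0 = 0
Overall=0, syndrome position=0 → no error.

none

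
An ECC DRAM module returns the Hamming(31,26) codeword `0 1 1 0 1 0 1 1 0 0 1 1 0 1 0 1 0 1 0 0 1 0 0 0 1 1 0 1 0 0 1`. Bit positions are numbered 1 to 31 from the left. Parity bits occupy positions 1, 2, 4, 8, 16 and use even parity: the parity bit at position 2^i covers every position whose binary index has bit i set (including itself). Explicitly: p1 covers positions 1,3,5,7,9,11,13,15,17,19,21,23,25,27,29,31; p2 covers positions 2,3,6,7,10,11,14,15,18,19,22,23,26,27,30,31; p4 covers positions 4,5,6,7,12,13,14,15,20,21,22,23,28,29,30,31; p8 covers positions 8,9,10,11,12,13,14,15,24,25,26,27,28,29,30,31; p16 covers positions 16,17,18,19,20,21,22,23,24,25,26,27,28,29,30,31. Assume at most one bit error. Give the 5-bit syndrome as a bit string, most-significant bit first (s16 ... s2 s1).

10101

s1: b1⊕b3⊕b5⊕b7⊕b9⊕b11⊕b13⊕b15⊕b17⊕b19⊕b21⊕b23⊕b25⊕b27⊕b29⊕b31 = 0⊕1⊕1⊕1⊕0⊕1⊕0⊕0⊕0⊕0⊕1⊕0⊕1⊕0⊕0⊕1 = 1
s2: b2⊕b3⊕b6⊕b7⊕b10⊕b11⊕b14⊕b15⊕b18⊕b19⊕b22⊕b23⊕b26⊕b27⊕b30⊕b31 = 1⊕1⊕0⊕1⊕0⊕1⊕1⊕0⊕1⊕0⊕0⊕0⊕1⊕0⊕0⊕1 = 0
s4: b4⊕b5⊕b6⊕b7⊕b12⊕b13⊕b14⊕b15⊕b20⊕b21⊕b22⊕b23⊕b28⊕b29⊕b30⊕b31 = 0⊕1⊕0⊕1⊕1⊕0⊕1⊕0⊕0⊕1⊕0⊕0⊕1⊕0⊕0⊕1 = 1
s8: b8⊕b9⊕b10⊕b11⊕b12⊕b13⊕b14⊕b15⊕b24⊕b25⊕b26⊕b27⊕b28⊕b29⊕b30⊕b31 = 1⊕0⊕0⊕1⊕1⊕0⊕1⊕0⊕0⊕1⊕1⊕0⊕1⊕0⊕0⊕1 = 0
s16: b16⊕b17⊕b18⊕b19⊕b20⊕b21⊕b22⊕b23⊕b24⊕b25⊕b26⊕b27⊕b28⊕b29⊕b30⊕b31 = 1⊕0⊕1⊕0⊕0⊕1⊕0⊕0⊕0⊕1⊕1⊕0⊕1⊕0⊕0⊕1 = 1
Syndrome (s16...s1) = 10101 → position 21.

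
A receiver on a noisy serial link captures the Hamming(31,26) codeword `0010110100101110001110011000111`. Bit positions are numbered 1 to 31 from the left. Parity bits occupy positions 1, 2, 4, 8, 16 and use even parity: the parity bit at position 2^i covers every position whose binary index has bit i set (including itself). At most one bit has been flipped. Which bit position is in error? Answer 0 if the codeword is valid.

0

s1: b1⊕b3⊕b5⊕b7⊕b9⊕b11⊕b13⊕b15⊕b17⊕b19⊕b21⊕b23⊕b25⊕b27⊕b29⊕b31 = 0⊕1⊕1⊕0⊕0⊕1⊕1⊕1⊕0⊕1⊕1⊕0⊕1⊕0⊕1⊕1 = 0
s2: b2⊕b3⊕b6⊕b7⊕b10⊕b11⊕b14⊕b15⊕b18⊕b19⊕b22⊕b23⊕b26⊕b27⊕b30⊕b31 = 0⊕1⊕1⊕0⊕0⊕1⊕1⊕1⊕0⊕1⊕0⊕0⊕0⊕0⊕1⊕1 = 0
s4: b4⊕b5⊕b6⊕b7⊕b12⊕b13⊕b14⊕b15⊕b20⊕b21⊕b22⊕b23⊕b28⊕b29⊕b30⊕b31 = 0⊕1⊕1⊕0⊕0⊕1⊕1⊕1⊕1⊕1⊕0⊕0⊕0⊕1⊕1⊕1 = 0
s8: b8⊕b9⊕b10⊕b11⊕b12⊕b13⊕b14⊕b15⊕b24⊕b25⊕b26⊕b27⊕b28⊕b29⊕b30⊕b31 = 1⊕0⊕0⊕1⊕0⊕1⊕1⊕1⊕1⊕1⊕0⊕0⊕0⊕1⊕1⊕1 = 0
s16: b16⊕b17⊕b18⊕b19⊕b20⊕b21⊕b22⊕b23⊕b24⊕b25⊕b26⊕b27⊕b28⊕b29⊕b30⊕b31 = 0⊕0⊕0⊕1⊕1⊕1⊕0⊕0⊕1⊕1⊕0⊕0⊕0⊕1⊕1⊕1 = 0
Syndrome (s16...s1) = 00000 → position 0 (no error).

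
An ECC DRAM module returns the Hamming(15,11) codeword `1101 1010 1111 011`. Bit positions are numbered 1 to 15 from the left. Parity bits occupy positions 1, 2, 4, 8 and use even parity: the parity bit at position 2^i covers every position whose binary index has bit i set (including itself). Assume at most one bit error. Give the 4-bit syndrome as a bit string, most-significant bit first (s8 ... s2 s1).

s1: b1⊕b3⊕b5⊕b7⊕b9⊕b11⊕b13⊕b15 = 1⊕0⊕1⊕1⊕1⊕1⊕0⊕1 = 0
s2: b2⊕b3⊕b6⊕b7⊕b10⊕b11⊕b14⊕b15 = 1⊕0⊕0⊕1⊕1⊕1⊕1⊕1 = 0
s4: b4⊕b5⊕b6⊕b7⊕b12⊕b13⊕b14⊕b15 = 1⊕1⊕0⊕1⊕1⊕0⊕1⊕1 = 0
s8: b8⊕b9⊕b10⊕b11⊕b12⊕b13⊕b14⊕b15 = 0⊕1⊕1⊕1⊕1⊕0⊕1⊕1 = 0
Syndrome (s8...s1) = 0000 → position 0 (no error).

0000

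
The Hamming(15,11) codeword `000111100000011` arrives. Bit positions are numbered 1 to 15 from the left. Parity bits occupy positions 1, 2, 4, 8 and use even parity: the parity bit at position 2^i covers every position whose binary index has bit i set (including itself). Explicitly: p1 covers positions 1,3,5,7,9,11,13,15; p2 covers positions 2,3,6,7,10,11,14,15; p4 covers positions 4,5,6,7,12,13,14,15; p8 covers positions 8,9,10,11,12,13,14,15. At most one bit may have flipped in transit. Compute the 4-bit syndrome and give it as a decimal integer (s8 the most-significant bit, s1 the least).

1

s1: b1⊕b3⊕b5⊕b7⊕b9⊕b11⊕b13⊕b15 = 0⊕0⊕1⊕1⊕0⊕0⊕0⊕1 = 1
s2: b2⊕b3⊕b6⊕b7⊕b10⊕b11⊕b14⊕b15 = 0⊕0⊕1⊕1⊕0⊕0⊕1⊕1 = 0
s4: b4⊕b5⊕b6⊕b7⊕b12⊕b13⊕b14⊕b15 = 1⊕1⊕1⊕1⊕0⊕0⊕1⊕1 = 0
s8: b8⊕b9⊕b10⊕b11⊕b12⊕b13⊕b14⊕b15 = 0⊕0⊕0⊕0⊕0⊕0⊕1⊕1 = 0
Syndrome (s8...s1) = 0001 → position 1.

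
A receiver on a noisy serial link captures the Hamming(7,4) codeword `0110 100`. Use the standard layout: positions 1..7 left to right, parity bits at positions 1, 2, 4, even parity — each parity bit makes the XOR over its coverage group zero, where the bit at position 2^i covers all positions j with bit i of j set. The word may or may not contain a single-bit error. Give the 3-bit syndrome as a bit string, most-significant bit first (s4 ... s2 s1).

s1: b1⊕b3⊕b5⊕b7 = 0⊕1⊕1⊕0 = 0
s2: b2⊕b3⊕b6⊕b7 = 1⊕1⊕0⊕0 = 0
s4: b4⊕b5⊕b6⊕b7 = 0⊕1⊕0⊕0 = 1
Syndrome (s4...s1) = 100 → position 4.

100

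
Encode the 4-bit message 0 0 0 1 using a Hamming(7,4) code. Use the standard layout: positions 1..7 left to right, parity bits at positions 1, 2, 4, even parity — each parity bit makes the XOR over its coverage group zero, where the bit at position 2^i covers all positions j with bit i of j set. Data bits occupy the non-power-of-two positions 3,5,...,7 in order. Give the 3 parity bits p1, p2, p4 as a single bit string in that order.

111

Place data bits at non-power-of-two positions: b3=0, b5=0, b6=0, b7=1.
p1 = XOR of data positions {3,5,7} = 0⊕0⊕1 = 1
p2 = XOR of data positions {3,6,7} = 0⊕0⊕1 = 1
p4 = XOR of data positions {5,6,7} = 0⊕0⊕1 = 1
Parity bits p1,p2,p4 = 111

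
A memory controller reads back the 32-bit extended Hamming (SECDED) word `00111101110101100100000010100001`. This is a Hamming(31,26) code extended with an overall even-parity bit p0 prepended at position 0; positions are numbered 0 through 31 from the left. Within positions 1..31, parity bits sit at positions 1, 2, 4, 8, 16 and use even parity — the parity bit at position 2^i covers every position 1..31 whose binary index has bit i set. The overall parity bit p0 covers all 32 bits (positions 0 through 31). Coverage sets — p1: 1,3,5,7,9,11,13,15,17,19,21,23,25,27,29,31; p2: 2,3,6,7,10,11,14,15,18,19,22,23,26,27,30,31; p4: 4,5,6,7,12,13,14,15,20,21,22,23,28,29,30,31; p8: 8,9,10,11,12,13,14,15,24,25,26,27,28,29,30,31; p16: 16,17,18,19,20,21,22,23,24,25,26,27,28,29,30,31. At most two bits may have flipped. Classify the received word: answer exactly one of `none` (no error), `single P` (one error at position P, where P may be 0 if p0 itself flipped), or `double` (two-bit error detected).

s1: b1⊕b3⊕b5⊕b7⊕b9⊕b11⊕b13⊕b15⊕b17⊕b19⊕b21⊕b23⊕b25⊕b27⊕b29⊕b31 = 0⊕1⊕1⊕1⊕1⊕1⊕1⊕0⊕1⊕0⊕0⊕0⊕0⊕0⊕0⊕1 = 0
s2: b2⊕b3⊕b6⊕b7⊕b10⊕b11⊕b14⊕b15⊕b18⊕b19⊕b22⊕b23⊕b26⊕b27⊕b30⊕b31 = 1⊕1⊕0⊕1⊕0⊕1⊕1⊕0⊕0⊕0⊕0⊕0⊕1⊕0⊕0⊕1 = 1
s4: b4⊕b5⊕b6⊕b7⊕b12⊕b13⊕b14⊕b15⊕b20⊕b21⊕b22⊕b23⊕b28⊕b29⊕b30⊕b31 = 1⊕1⊕0⊕1⊕0⊕1⊕1⊕0⊕0⊕0⊕0⊕0⊕0⊕0⊕0⊕1 = 0
s8: b8⊕b9⊕b10⊕b11⊕b12⊕b13⊕b14⊕b15⊕b24⊕b25⊕b26⊕b27⊕b28⊕b29⊕b30⊕b31 = 1⊕1⊕0⊕1⊕0⊕1⊕1⊕0⊕1⊕0⊕1⊕0⊕0⊕0⊕0⊕1 = 0
s16: b16⊕b17⊕b18⊕b19⊕b20⊕b21⊕b22⊕b23⊕b24⊕b25⊕b26⊕b27⊕b28⊕b29⊕b30⊕b31 = 0⊕1⊕0⊕0⊕0⊕0⊕0⊕0⊕1⊕0⊕1⊕0⊕0⊕0⊕0⊕1 = 0
Syndrome (s16...s1) = 00010 → position 2.
Overall parity (XOR of all 32 bits, including p0): 0⊕0⊕1⊕1⊕1⊕1⊕0⊕1⊕1⊕1⊕0⊕1⊕0⊕1⊕1⊕0⊕0⊕1⊕0⊕0⊕0⊕0⊕0⊕0⊕1⊕0⊕1⊕0⊕0⊕0⊕0⊕1 = 0
Overall=0, syndrome position=2 → double-bit error detected (uncorrectable).

double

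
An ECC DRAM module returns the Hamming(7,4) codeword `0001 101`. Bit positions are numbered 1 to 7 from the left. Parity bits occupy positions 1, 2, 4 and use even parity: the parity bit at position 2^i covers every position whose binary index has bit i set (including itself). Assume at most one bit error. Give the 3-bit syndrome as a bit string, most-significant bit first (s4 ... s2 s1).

s1: b1⊕b3⊕b5⊕b7 = 0⊕0⊕1⊕1 = 0
s2: b2⊕b3⊕b6⊕b7 = 0⊕0⊕0⊕1 = 1
s4: b4⊕b5⊕b6⊕b7 = 1⊕1⊕0⊕1 = 1
Syndrome (s4...s1) = 110 → position 6.

110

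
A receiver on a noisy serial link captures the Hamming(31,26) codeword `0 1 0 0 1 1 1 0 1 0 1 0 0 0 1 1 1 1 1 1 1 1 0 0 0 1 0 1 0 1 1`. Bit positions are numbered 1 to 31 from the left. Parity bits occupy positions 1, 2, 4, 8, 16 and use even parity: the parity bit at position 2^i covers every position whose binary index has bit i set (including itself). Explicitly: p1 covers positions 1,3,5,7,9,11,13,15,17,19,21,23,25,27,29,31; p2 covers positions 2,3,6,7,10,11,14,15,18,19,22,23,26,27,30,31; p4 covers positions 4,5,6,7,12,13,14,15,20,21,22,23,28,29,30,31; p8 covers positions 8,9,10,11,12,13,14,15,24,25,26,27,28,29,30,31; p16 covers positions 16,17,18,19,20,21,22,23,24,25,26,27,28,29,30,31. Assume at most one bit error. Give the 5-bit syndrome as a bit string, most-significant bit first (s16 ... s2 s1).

s1: b1⊕b3⊕b5⊕b7⊕b9⊕b11⊕b13⊕b15⊕b17⊕b19⊕b21⊕b23⊕b25⊕b27⊕b29⊕b31 = 0⊕0⊕1⊕1⊕1⊕1⊕0⊕1⊕1⊕1⊕1⊕0⊕0⊕0⊕0⊕1 = 1
s2: b2⊕b3⊕b6⊕b7⊕b10⊕b11⊕b14⊕b15⊕b18⊕b19⊕b22⊕b23⊕b26⊕b27⊕b30⊕b31 = 1⊕0⊕1⊕1⊕0⊕1⊕0⊕1⊕1⊕1⊕1⊕0⊕1⊕0⊕1⊕1 = 1
s4: b4⊕b5⊕b6⊕b7⊕b12⊕b13⊕b14⊕b15⊕b20⊕b21⊕b22⊕b23⊕b28⊕b29⊕b30⊕b31 = 0⊕1⊕1⊕1⊕0⊕0⊕0⊕1⊕1⊕1⊕1⊕0⊕1⊕0⊕1⊕1 = 0
s8: b8⊕b9⊕b10⊕b11⊕b12⊕b13⊕b14⊕b15⊕b24⊕b25⊕b26⊕b27⊕b28⊕b29⊕b30⊕b31 = 0⊕1⊕0⊕1⊕0⊕0⊕0⊕1⊕0⊕0⊕1⊕0⊕1⊕0⊕1⊕1 = 1
s16: b16⊕b17⊕b18⊕b19⊕b20⊕b21⊕b22⊕b23⊕b24⊕b25⊕b26⊕b27⊕b28⊕b29⊕b30⊕b31 = 1⊕1⊕1⊕1⊕1⊕1⊕1⊕0⊕0⊕0⊕1⊕0⊕1⊕0⊕1⊕1 = 1
Syndrome (s16...s1) = 11011 → position 27.

11011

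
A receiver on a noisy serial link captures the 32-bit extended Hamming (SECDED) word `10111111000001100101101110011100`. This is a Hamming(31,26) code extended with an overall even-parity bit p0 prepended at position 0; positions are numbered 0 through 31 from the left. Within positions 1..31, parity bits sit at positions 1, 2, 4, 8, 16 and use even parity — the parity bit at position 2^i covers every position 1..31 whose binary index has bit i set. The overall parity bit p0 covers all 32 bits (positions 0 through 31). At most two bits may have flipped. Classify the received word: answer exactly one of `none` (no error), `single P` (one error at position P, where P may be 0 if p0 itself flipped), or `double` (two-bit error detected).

s1: b1⊕b3⊕b5⊕b7⊕b9⊕b11⊕b13⊕b15⊕b17⊕b19⊕b21⊕b23⊕b25⊕b27⊕b29⊕b31 = 0⊕1⊕1⊕1⊕0⊕0⊕1⊕0⊕1⊕1⊕0⊕1⊕0⊕1⊕1⊕0 = 1
s2: b2⊕b3⊕b6⊕b7⊕b10⊕b11⊕b14⊕b15⊕b18⊕b19⊕b22⊕b23⊕b26⊕b27⊕b30⊕b31 = 1⊕1⊕1⊕1⊕0⊕0⊕1⊕0⊕0⊕1⊕1⊕1⊕0⊕1⊕0⊕0 = 1
s4: b4⊕b5⊕b6⊕b7⊕b12⊕b13⊕b14⊕b15⊕b20⊕b21⊕b22⊕b23⊕b28⊕b29⊕b30⊕b31 = 1⊕1⊕1⊕1⊕0⊕1⊕1⊕0⊕1⊕0⊕1⊕1⊕1⊕1⊕0⊕0 = 1
s8: b8⊕b9⊕b10⊕b11⊕b12⊕b13⊕b14⊕b15⊕b24⊕b25⊕b26⊕b27⊕b28⊕b29⊕b30⊕b31 = 0⊕0⊕0⊕0⊕0⊕1⊕1⊕0⊕1⊕0⊕0⊕1⊕1⊕1⊕0⊕0 = 0
s16: b16⊕b17⊕b18⊕b19⊕b20⊕b21⊕b22⊕b23⊕b24⊕b25⊕b26⊕b27⊕b28⊕b29⊕b30⊕b31 = 0⊕1⊕0⊕1⊕1⊕0⊕1⊕1⊕1⊕0⊕0⊕1⊕1⊕1⊕0⊕0 = 1
Syndrome (s16...s1) = 10111 → position 23.
Overall parity (XOR of all 32 bits, including p0): 1⊕0⊕1⊕1⊕1⊕1⊕1⊕1⊕0⊕0⊕0⊕0⊕0⊕1⊕1⊕0⊕0⊕1⊕0⊕1⊕1⊕0⊕1⊕1⊕1⊕0⊕0⊕1⊕1⊕1⊕0⊕0 = 0
Overall=0, syndrome position=23 → double-bit error detected (uncorrectable).

double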